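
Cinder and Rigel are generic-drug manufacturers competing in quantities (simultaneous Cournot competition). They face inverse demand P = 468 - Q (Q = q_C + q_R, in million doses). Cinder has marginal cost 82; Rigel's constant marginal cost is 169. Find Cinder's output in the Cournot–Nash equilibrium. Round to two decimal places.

157.67

Cinder's profit: π_C = (468 - Q)q_C - (82q_C). Setting ∂π_C/∂q_C = 0: 386 - 2q_C - (q_R) = 0.
Rigel's profit: π_R = (468 - Q)q_R - (169q_R). Setting ∂π_R/∂q_R = 0: 299 - 2q_R - (q_C) = 0.
Best responses: q_C = (386 - q_R)/2, q_R = (299 - q_C)/2.
Solving the pair: q_C = 473/3, q_R = 212/3.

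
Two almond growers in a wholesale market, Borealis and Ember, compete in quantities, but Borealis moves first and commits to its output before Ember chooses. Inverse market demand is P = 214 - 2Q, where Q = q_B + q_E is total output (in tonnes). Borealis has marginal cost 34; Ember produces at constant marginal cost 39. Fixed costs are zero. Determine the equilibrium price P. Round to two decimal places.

80.25

The follower Ember best-responds to any q_B: π_E = (214 - 2Q)q_E - 39q_E.
Follower FOC: 175 - 2q_B - 4q_E = 0, so q_E(q_B) = (175 - 2q_B)/4.
The leader anticipates this reaction. Substituting into P = 214 - 2Q gives P = 253/2 - q_B, so π_B = (253/2 - q_B)q_B - 34q_B.
Maximising: ∂π_B/∂q_B = 185/2 - 2q_B = 0, giving q_B = 185/4.
Then q_E = (175 - 2·(185/4))/4 = 165/8.
Total output Q = 535/8, so price P = 214 - 2·(535/8) = 321/4.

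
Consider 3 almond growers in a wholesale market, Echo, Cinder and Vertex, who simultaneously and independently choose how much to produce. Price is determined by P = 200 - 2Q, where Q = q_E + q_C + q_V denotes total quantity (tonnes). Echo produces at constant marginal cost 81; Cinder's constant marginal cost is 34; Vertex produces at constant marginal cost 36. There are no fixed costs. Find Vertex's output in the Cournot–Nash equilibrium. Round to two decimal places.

25.88

Echo's profit: π_E = (200 - 2Q)q_E - (81q_E). Setting ∂π_E/∂q_E = 0: 119 - 4q_E - 2(q_C + q_V) = 0.
Cinder's first-order condition: 166 - 4q_C - 2(q_E + q_V) = 0.
Vertex's profit: π_V = (200 - 2Q)q_V - (36q_V). Setting ∂π_V/∂q_V = 0: 164 - 4q_V - 2(q_E + q_C) = 0.
Adding the 3 first-order conditions: 449 − 8Q = 0, so Q = 449/8.
Back-substituting: q_E = (119 − 449/4)/2 = 27/8, q_C = (166 − 449/4)/2 = 215/8, q_V = (164 − 449/4)/2 = 207/8.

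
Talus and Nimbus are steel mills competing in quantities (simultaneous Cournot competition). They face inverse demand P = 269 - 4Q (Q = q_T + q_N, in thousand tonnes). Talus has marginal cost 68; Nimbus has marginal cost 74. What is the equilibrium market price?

137

Talus's profit: π_T = (269 - 4Q)q_T - (68q_T). Setting ∂π_T/∂q_T = 0: 201 - 8q_T - 4(q_N) = 0.
Nimbus's profit: π_N = (269 - 4Q)q_N - (74q_N). Setting ∂π_N/∂q_N = 0: 195 - 8q_N - 4(q_T) = 0.
So q_T = (201 - 4q_N)/8 and q_N = (195 - 4q_T)/8.
Solving the pair: q_T = 69/4, q_N = 63/4.
Total output Q = 33, so price P = 269 - 4·33 = 137.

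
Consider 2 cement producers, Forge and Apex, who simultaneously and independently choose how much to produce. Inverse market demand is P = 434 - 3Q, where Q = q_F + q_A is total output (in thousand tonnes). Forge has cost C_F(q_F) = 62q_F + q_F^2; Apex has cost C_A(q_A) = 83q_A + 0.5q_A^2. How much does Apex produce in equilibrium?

Forge's profit: π_F = (434 - 3Q)q_F - (62q_F + q_F²). Setting ∂π_F/∂q_F = 0: 372 - 8q_F - 3(q_A) = 0.
Apex's profit: π_A = (434 - 3Q)q_A - (83q_A + (1/2)q_A²). Setting ∂π_A/∂q_A = 0: 351 - 7q_A - 3(q_F) = 0.
So q_F = (372 - 3q_A)/8 and q_A = (351 - 3q_F)/7.
Solving the pair: q_F = 33, q_A = 36.

36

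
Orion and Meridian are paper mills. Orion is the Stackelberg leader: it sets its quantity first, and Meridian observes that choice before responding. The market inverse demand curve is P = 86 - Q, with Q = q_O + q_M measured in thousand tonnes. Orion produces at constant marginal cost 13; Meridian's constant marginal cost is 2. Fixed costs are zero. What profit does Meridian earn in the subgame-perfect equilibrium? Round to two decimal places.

Solve by backward induction. Given q_O, the follower Meridian maximises π_M = (86 - q_O - q_M)q_M - 2q_M.
Setting the follower's marginal profit to zero, 84 - q_O - 2q_M = 0, i.e. q_M = (84 - q_O)/2.
The leader anticipates this reaction. Substituting into P = 86 - Q gives P = 44 - (1/2)q_O, so π_O = (44 - (1/2)q_O)q_O - 13q_O.
The leader's first-order condition 31 - q_O = 0 yields q_O = 31.
Then q_M = (84 - 31)/2 = 53/2.
Price P = 86 - 115/2 = 57/2.
Meridian's profit: (57/2 - 2)·(53/2) = 702.2500.

702.25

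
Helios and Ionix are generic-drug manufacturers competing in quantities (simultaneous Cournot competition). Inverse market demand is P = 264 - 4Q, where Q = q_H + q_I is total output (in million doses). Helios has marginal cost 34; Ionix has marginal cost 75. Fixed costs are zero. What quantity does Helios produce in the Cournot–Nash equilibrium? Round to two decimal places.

22.58

Helios's profit: π_H = (264 - 4Q)q_H - (34q_H). Setting ∂π_H/∂q_H = 0: 230 - 8q_H - 4(q_I) = 0.
Ionix's profit: π_I = (264 - 4Q)q_I - (75q_I). Setting ∂π_I/∂q_I = 0: 189 - 8q_I - 4(q_H) = 0.
Rearranging gives the reaction functions q_H = (230 - 4q_I)/8 and q_I = (189 - 4q_H)/8.
Solving the pair: q_H = 271/12, q_I = 37/3.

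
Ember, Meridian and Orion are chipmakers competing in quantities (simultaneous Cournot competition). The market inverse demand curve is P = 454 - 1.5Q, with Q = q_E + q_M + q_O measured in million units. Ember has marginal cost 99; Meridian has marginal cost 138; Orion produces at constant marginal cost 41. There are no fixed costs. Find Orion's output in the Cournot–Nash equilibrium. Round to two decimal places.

Ember's profit: π_E = (454 - 1.5Q)q_E - (99q_E). Setting ∂π_E/∂q_E = 0: 355 - 3q_E - (3/2)(q_M + q_O) = 0.
Meridian's first-order condition: 316 - 3q_M - (3/2)(q_E + q_O) = 0.
Orion's profit: π_O = (454 - 1.5Q)q_O - (41q_O). Setting ∂π_O/∂q_O = 0: 413 - 3q_O - (3/2)(q_E + q_M) = 0.
Adding the 3 conditions: 1084 − 3Q − 3Q = 0, i.e. Q = 542/3.
Back-substituting: q_E = (355 − 271)/(3/2) = 56, q_M = (316 − 271)/(3/2) = 30, q_O = (413 − 271)/(3/2) = 284/3.

94.67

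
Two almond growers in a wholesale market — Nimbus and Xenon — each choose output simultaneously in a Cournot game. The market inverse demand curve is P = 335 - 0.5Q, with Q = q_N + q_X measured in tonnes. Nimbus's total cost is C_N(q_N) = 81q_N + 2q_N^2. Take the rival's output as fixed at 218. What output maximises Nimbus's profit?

29

With the rival's output fixed at 218, Nimbus's profit is π_N = (335 - (1/2)·218 - (1/2)q_N)q_N - (81q_N + 2q_N²) = (226 - (1/2)q_N)q_N - (81q_N + 2q_N²).
∂π_N/∂q_N = 145 - 5q_N = 0, so q_N = 29.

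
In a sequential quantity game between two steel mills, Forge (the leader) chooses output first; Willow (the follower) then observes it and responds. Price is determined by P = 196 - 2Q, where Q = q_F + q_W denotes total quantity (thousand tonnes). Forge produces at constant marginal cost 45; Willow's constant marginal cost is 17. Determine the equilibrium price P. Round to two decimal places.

75.75

Solve by backward induction. Given q_F, the follower Willow maximises π_W = (196 - 2q_F - 2q_W)q_W - 17q_W.
Follower FOC: 179 - 2q_F - 4q_W = 0, so q_W(q_F) = (179 - 2q_F)/4.
Forge substitutes q_W(q_F) into its own profit: π_F = q_F(196 - 2q_F - (179 - 2q_F)/2) - 45q_F = (213/2 - q_F)q_F - 45q_F.
Leader FOC: 123/2 - 2q_F = 0, so q_F = 123/4.
Then q_W = (179 - 2·(123/4))/4 = 235/8.
Total output Q = 481/8, so price P = 196 - 2·(481/8) = 303/4.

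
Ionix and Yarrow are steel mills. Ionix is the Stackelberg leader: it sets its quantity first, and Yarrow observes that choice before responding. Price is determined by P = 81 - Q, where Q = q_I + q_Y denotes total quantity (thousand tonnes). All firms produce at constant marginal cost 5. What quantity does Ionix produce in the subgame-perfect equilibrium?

Solve by backward induction. Given q_I, the follower Yarrow maximises π_Y = (81 - q_I - q_Y)q_Y - 5q_Y.
Setting the follower's marginal profit to zero, 76 - q_I - 2q_Y = 0, i.e. q_Y = (76 - q_I)/2.
Ionix substitutes q_Y(q_I) into its own profit: π_I = q_I(81 - q_I - (76 - q_I)/2) - 5q_I = (43 - (1/2)q_I)q_I - 5q_I.
The leader's first-order condition 38 - q_I = 0 yields q_I = 38.
Then q_Y = (76 - 38)/2 = 19.

38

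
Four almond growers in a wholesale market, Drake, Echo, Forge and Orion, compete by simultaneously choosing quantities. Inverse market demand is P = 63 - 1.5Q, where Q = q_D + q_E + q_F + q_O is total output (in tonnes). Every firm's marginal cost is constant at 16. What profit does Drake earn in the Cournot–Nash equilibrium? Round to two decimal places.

58.91

A representative firm's profit is π_i = q_i(63 - 1.5Q) - 16q_i.
Setting ∂π_i/∂q_i = 0 with rivals' quantities fixed: 47 - 3q_i - (3/2)·Σ_{j≠i} q_j = 0.
With identical firms every q_j equals q_i, so Σ_{j≠i} q_j = 3q_i and 47 = (15/2)q_i, giving q_i = 94/15.
Price P = 63 - (3/2)·(376/15) = 127/5.
Drake's profit: (127/5 - 16)·(94/15) = 58.9067.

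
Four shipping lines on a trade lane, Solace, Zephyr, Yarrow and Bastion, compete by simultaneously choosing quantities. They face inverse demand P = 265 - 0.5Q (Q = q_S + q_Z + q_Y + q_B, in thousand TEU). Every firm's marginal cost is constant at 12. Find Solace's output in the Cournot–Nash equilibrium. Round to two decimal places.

A representative firm's profit is π_i = q_i(265 - 0.5Q) - 12q_i.
Setting ∂π_i/∂q_i = 0 with rivals' quantities fixed: 253 - q_i - (1/2)·Σ_{j≠i} q_j = 0.
By symmetry each firm produces the same amount; substituting Σ_{j≠i} q_j = 3q_i yields q_i = 253/(5/2) = 506/5.

101.20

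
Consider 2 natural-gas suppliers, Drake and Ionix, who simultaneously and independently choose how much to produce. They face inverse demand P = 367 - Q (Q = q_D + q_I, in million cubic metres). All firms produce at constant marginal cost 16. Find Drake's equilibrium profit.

A representative firm's profit is π_i = q_i(367 - Q) - 16q_i.
First-order condition (treating rivals' output as given): 351 - 2q_i - q_j = 0.
By symmetry each firm produces the same amount; substituting q_j = q_i yields q_i = 351/3 = 117.
Price P = 367 - 234 = 133.
Drake's profit: (133 - 16)·117 = 13689.

13689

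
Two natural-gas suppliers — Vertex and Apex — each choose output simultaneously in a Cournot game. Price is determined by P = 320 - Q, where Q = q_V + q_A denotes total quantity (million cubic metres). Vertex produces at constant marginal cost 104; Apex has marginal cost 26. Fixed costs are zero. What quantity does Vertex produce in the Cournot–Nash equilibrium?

Vertex's profit: π_V = (320 - Q)q_V - (104q_V). Setting ∂π_V/∂q_V = 0: 216 - 2q_V - (q_A) = 0.
Apex's profit: π_A = (320 - Q)q_A - (26q_A). Setting ∂π_A/∂q_A = 0: 294 - 2q_A - (q_V) = 0.
So q_V = (216 - q_A)/2 and q_A = (294 - q_V)/2.
Substituting one into the other gives q_V = 46 and q_A = 124.

46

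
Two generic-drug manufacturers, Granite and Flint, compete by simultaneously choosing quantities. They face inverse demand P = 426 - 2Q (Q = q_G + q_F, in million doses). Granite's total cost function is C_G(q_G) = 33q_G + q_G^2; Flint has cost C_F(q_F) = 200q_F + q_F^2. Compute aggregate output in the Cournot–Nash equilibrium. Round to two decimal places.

77.38

Granite's profit: π_G = (426 - 2Q)q_G - (33q_G + q_G²). Setting ∂π_G/∂q_G = 0: 393 - 6q_G - 2(q_F) = 0.
Flint's first-order condition: 226 - 6q_F - 2(q_G) = 0.
So q_G = (393 - 2q_F)/6 and q_F = (226 - 2q_G)/6.
Substituting one into the other gives q_G = 953/16 and q_F = 285/16.
Total output Q = 953/16 + 285/16 = 619/8.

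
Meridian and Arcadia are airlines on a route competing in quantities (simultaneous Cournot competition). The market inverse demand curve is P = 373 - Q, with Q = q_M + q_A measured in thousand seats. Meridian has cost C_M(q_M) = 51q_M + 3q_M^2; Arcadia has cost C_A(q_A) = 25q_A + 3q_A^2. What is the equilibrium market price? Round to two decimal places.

Meridian's profit: π_M = (373 - Q)q_M - (51q_M + 3q_M²). Setting ∂π_M/∂q_M = 0: 322 - 8q_M - (q_A) = 0.
Arcadia's first-order condition: 348 - 8q_A - (q_M) = 0.
So q_M = (322 - q_A)/8 and q_A = (348 - q_M)/8.
Substituting one into the other gives q_M = 35.3651 and q_A = 39.0794.
Total output Q = 670/9, so price P = 373 - 670/9 = 298.5556.

298.56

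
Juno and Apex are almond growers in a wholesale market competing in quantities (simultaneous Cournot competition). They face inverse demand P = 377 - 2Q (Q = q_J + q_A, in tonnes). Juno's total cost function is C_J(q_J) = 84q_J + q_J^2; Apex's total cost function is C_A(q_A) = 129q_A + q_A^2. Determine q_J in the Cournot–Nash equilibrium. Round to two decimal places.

Juno's profit: π_J = (377 - 2Q)q_J - (84q_J + q_J²). Setting ∂π_J/∂q_J = 0: 293 - 6q_J - 2(q_A) = 0.
Apex's first-order condition: 248 - 6q_A - 2(q_J) = 0.
So q_J = (293 - 2q_A)/6 and q_A = (248 - 2q_J)/6.
Substituting one into the other gives q_J = 631/16 and q_A = 451/16.

39.44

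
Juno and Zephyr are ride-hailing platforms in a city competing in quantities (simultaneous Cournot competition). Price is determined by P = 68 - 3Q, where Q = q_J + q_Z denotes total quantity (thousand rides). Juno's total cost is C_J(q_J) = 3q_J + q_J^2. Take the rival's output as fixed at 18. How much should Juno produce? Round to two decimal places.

With the rival's output fixed at 18, Juno's profit is π_J = (68 - 3·18 - 3q_J)q_J - (3q_J + q_J²) = (14 - 3q_J)q_J - (3q_J + q_J²).
∂π_J/∂q_J = 11 - 8q_J = 0, so q_J = 11/8.

1.38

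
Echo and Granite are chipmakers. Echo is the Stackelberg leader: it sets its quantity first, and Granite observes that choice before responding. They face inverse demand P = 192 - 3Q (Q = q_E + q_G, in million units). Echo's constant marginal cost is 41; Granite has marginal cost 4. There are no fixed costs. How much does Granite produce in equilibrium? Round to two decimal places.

21.83

The follower Granite best-responds to any q_E: π_G = (192 - 3Q)q_G - 4q_G.
∂π_G/∂q_G = 188 - 3q_E - 6q_G = 0 gives the reaction function q_G = (188 - 3q_E)/6.
The leader anticipates this reaction. Substituting into P = 192 - 3Q gives P = 98 - (3/2)q_E, so π_E = (98 - (3/2)q_E)q_E - 41q_E.
Maximising: ∂π_E/∂q_E = 57 - 3q_E = 0, giving q_E = 19.
Then q_G = (188 - 3·19)/6 = 131/6.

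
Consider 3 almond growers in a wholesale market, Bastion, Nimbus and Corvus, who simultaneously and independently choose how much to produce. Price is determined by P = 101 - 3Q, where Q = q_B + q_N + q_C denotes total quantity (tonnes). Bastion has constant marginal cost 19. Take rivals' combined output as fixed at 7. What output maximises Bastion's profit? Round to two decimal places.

With rivals' combined output fixed at 7, Bastion's profit is π_B = (101 - 3·7 - 3q_B)q_B - (19q_B) = (80 - 3q_B)q_B - (19q_B).
∂π_B/∂q_B = 61 - 6q_B = 0, so q_B = 61/6.

10.17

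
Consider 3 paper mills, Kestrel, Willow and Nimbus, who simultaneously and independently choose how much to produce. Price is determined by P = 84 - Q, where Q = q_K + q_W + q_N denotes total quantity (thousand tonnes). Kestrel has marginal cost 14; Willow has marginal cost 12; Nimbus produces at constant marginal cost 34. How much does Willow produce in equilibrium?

24

Kestrel's profit: π_K = (84 - Q)q_K - (14q_K). Setting ∂π_K/∂q_K = 0: 70 - 2q_K - (q_W + q_N) = 0.
Willow's first-order condition: 72 - 2q_W - (q_K + q_N) = 0.
Nimbus's first-order condition: 50 - 2q_N - (q_K + q_W) = 0.
Adding the 3 first-order conditions: 192 − 4Q = 0, so Q = 48.
Back-substituting: q_K = (70 − 48) = 22, q_W = (72 − 48) = 24, q_N = (50 − 48) = 2.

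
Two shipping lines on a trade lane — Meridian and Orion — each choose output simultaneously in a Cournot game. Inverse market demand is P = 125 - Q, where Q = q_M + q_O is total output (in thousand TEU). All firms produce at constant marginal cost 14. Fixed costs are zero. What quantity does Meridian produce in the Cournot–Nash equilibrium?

A representative firm's profit is π_i = q_i(125 - Q) - 14q_i.
First-order condition (treating rivals' output as given): 111 - 2q_i - q_j = 0.
By symmetry each firm produces the same amount; substituting q_j = q_i yields q_i = 111/3 = 37.

37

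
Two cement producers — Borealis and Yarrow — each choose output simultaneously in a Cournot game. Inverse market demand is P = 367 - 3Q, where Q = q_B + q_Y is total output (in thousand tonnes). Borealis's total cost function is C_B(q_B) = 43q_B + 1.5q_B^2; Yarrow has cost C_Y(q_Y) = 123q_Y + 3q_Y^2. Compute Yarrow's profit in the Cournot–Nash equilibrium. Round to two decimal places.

917.16

Borealis's profit: π_B = (367 - 3Q)q_B - (43q_B + (3/2)q_B²). Setting ∂π_B/∂q_B = 0: 324 - 9q_B - 3(q_Y) = 0.
Yarrow's profit: π_Y = (367 - 3Q)q_Y - (123q_Y + 3q_Y²). Setting ∂π_Y/∂q_Y = 0: 244 - 12q_Y - 3(q_B) = 0.
Best responses: q_B = (324 - 3q_Y)/9, q_Y = (244 - 3q_B)/12.
Substituting one into the other gives q_B = 1052/33 and q_Y = 136/11.
Price P = 367 - 3·(1460/33) = 234.2727.
Yarrow's profit: 234.2727·(136/11) - 123·(136/11) - 3(136/11)² = 917.1570.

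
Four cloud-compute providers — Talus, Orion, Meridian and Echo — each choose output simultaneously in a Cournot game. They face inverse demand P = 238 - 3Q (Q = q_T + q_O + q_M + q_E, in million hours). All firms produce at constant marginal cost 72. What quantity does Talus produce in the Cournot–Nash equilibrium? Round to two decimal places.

11.07

A representative firm's profit is π_i = q_i(238 - 3Q) - 72q_i.
First-order condition (treating rivals' output as given): 166 - 6q_i - 3·Σ_{j≠i} q_j = 0.
With identical firms every q_j equals q_i, so Σ_{j≠i} q_j = 3q_i and 166 = 15q_i, giving q_i = 166/15.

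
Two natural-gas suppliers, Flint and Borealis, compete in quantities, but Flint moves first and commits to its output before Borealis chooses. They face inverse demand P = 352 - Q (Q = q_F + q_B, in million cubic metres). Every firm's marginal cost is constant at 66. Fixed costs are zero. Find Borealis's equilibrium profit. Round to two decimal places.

Solve by backward induction. Given q_F, the follower Borealis maximises π_B = (352 - q_F - q_B)q_B - 66q_B.
Follower FOC: 286 - q_F - 2q_B = 0, so q_B(q_F) = (286 - q_F)/2.
Flint substitutes q_B(q_F) into its own profit: π_F = q_F(352 - q_F - (286 - q_F)/2) - 66q_F = (209 - (1/2)q_F)q_F - 66q_F.
The leader's first-order condition 143 - q_F = 0 yields q_F = 143.
Then q_B = (286 - 143)/2 = 143/2.
Price P = 352 - 429/2 = 275/2.
Borealis's profit: (275/2 - 66)·(143/2) = 5112.2500.

5112.25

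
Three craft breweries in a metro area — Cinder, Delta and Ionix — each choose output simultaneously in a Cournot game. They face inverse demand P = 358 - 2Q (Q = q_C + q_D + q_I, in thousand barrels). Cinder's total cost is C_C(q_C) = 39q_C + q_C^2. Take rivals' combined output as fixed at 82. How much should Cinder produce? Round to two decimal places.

25.83

With rivals' combined output fixed at 82, Cinder's profit is π_C = (358 - 2·82 - 2q_C)q_C - (39q_C + q_C²) = (194 - 2q_C)q_C - (39q_C + q_C²).
∂π_C/∂q_C = 155 - 6q_C = 0, so q_C = 155/6.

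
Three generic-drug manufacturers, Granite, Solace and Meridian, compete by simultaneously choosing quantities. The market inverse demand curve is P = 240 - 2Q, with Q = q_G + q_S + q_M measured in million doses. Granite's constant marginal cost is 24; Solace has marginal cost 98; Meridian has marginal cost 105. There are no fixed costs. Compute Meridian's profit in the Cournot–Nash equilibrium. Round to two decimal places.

69.03

Granite's profit: π_G = (240 - 2Q)q_G - (24q_G). Setting ∂π_G/∂q_G = 0: 216 - 4q_G - 2(q_S + q_M) = 0.
Solace's profit: π_S = (240 - 2Q)q_S - (98q_S). Setting ∂π_S/∂q_S = 0: 142 - 4q_S - 2(q_G + q_M) = 0.
Meridian's profit: π_M = (240 - 2Q)q_M - (105q_M). Setting ∂π_M/∂q_M = 0: 135 - 4q_M - 2(q_G + q_S) = 0.
Adding the 3 first-order conditions: 493 − 8Q = 0, so Q = 493/8.
Back-substituting: q_G = (216 − 493/4)/2 = 371/8, q_S = (142 − 493/4)/2 = 75/8, q_M = (135 − 493/4)/2 = 47/8.
Price P = 240 - 2·(493/8) = 467/4.
Meridian's profit: (467/4 - 105)·(47/8) = 69.0313.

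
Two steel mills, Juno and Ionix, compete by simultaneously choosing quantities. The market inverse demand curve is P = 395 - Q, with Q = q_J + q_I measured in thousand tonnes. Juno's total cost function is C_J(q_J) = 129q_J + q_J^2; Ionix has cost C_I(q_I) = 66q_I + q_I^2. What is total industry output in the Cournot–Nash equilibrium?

Juno's profit: π_J = (395 - Q)q_J - (129q_J + q_J²). Setting ∂π_J/∂q_J = 0: 266 - 4q_J - (q_I) = 0.
Ionix's profit: π_I = (395 - Q)q_I - (66q_I + q_I²). Setting ∂π_I/∂q_I = 0: 329 - 4q_I - (q_J) = 0.
Rearranging gives the reaction functions q_J = (266 - q_I)/4 and q_I = (329 - q_J)/4.
Solving the pair: q_J = 49, q_I = 70.
Total output Q = 49 + 70 = 119.

119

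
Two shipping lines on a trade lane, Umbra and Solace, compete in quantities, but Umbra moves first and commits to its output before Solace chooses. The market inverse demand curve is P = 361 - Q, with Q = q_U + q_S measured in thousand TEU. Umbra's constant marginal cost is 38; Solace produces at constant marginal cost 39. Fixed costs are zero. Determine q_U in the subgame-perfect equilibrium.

162

The follower Solace best-responds to any q_U: π_S = (361 - Q)q_S - 39q_S.
Setting the follower's marginal profit to zero, 322 - q_U - 2q_S = 0, i.e. q_S = (322 - q_U)/2.
The leader anticipates this reaction. Substituting into P = 361 - Q gives P = 200 - (1/2)q_U, so π_U = (200 - (1/2)q_U)q_U - 38q_U.
Leader FOC: 162 - q_U = 0, so q_U = 162.
Then q_S = (322 - 162)/2 = 80.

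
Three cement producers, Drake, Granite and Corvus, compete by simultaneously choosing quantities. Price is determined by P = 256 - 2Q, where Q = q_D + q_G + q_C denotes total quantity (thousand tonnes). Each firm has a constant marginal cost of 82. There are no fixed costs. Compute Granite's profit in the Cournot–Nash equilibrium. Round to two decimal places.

Each firm earns π_i = (256 - 2Q)q_i - 82q_i.
Setting ∂π_i/∂q_i = 0 with rivals' quantities fixed: 174 - 4q_i - 2·Σ_{j≠i} q_j = 0.
With identical firms every q_j equals q_i, so Σ_{j≠i} q_j = 2q_i and 174 = 8q_i, giving q_i = 87/4.
Price P = 256 - 2·(261/4) = 251/2.
Granite's profit: (251/2 - 82)·(87/4) = 946.1250.

946.13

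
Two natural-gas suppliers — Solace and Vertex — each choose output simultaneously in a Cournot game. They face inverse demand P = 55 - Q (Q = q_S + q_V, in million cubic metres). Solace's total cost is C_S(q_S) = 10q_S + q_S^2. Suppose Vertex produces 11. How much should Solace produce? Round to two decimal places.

8.50

With the rival's output fixed at 11, Solace's profit is π_S = (55 - 11 - q_S)q_S - (10q_S + q_S²) = (44 - q_S)q_S - (10q_S + q_S²).
∂π_S/∂q_S = 34 - 4q_S = 0, so q_S = 17/2.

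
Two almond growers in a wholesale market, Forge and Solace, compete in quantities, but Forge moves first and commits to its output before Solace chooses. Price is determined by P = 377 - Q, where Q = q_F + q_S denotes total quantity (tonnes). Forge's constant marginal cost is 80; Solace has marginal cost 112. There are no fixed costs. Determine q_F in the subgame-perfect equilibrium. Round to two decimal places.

Solve by backward induction. Given q_F, the follower Solace maximises π_S = (377 - q_F - q_S)q_S - 112q_S.
Setting the follower's marginal profit to zero, 265 - q_F - 2q_S = 0, i.e. q_S = (265 - q_F)/2.
The leader anticipates this reaction. Substituting into P = 377 - Q gives P = 489/2 - (1/2)q_F, so π_F = (489/2 - (1/2)q_F)q_F - 80q_F.
Maximising: ∂π_F/∂q_F = 329/2 - q_F = 0, giving q_F = 329/2.
Then q_S = (265 - 329/2)/2 = 201/4.

164.50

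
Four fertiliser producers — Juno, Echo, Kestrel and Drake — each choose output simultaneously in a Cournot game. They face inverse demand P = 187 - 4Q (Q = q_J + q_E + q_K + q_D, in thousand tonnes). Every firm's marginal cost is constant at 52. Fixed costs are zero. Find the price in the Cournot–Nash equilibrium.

79

Each firm earns π_i = (187 - 4Q)q_i - 52q_i.
Setting ∂π_i/∂q_i = 0 with rivals' quantities fixed: 135 - 8q_i - 4·Σ_{j≠i} q_j = 0.
With identical firms every q_j equals q_i, so Σ_{j≠i} q_j = 3q_i and 135 = 20q_i, giving q_i = 27/4.
Total output Q = 27, so price P = 187 - 4·27 = 79.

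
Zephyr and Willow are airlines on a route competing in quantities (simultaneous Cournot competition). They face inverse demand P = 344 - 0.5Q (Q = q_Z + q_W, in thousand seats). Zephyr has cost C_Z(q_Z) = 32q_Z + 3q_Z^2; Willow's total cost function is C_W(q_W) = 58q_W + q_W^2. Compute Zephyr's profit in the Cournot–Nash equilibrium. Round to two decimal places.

Zephyr's profit: π_Z = (344 - 0.5Q)q_Z - (32q_Z + 3q_Z²). Setting ∂π_Z/∂q_Z = 0: 312 - 7q_Z - (1/2)(q_W) = 0.
Willow's first-order condition: 286 - 3q_W - (1/2)(q_Z) = 0.
Best responses: q_Z = (312 - (1/2)q_W)/7, q_W = (286 - (1/2)q_Z)/3.
Substituting one into the other gives q_Z = 38.2169 and q_W = 88.9639.
Price P = 344 - (1/2)·127.1807 = 280.4096.
Zephyr's profit: 280.4096·38.2169 - 32·38.2169 - 3·38.2169² = 5111.8514.

5111.85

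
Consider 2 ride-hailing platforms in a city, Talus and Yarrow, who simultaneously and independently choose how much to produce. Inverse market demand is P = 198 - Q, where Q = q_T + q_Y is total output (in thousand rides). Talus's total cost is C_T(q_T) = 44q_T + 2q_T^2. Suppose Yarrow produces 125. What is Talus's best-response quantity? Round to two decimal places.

4.83

With the rival's output fixed at 125, Talus's profit is π_T = (198 - 125 - q_T)q_T - (44q_T + 2q_T²) = (73 - q_T)q_T - (44q_T + 2q_T²).
∂π_T/∂q_T = 29 - 6q_T = 0, so q_T = 29/6.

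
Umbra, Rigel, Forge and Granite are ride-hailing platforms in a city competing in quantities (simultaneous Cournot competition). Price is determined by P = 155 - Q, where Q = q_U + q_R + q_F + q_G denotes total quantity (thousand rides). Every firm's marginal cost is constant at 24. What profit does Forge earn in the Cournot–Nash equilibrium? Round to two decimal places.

686.44

Each firm earns π_i = (155 - Q)q_i - 24q_i.
Setting ∂π_i/∂q_i = 0 with rivals' quantities fixed: 131 - 2q_i - Σ_{j≠i} q_j = 0.
With identical firms every q_j equals q_i, so Σ_{j≠i} q_j = 3q_i and 131 = 5q_i, giving q_i = 131/5.
Price P = 155 - 524/5 = 251/5.
Forge's profit: (251/5 - 24)·(131/5) = 686.4400.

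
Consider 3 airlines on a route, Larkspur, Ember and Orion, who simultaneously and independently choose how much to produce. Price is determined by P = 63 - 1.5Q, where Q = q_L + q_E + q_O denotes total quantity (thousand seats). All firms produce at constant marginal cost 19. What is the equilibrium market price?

30

A representative firm's profit is π_i = q_i(63 - 1.5Q) - 19q_i.
Setting ∂π_i/∂q_i = 0 with rivals' quantities fixed: 44 - 3q_i - (3/2)·Σ_{j≠i} q_j = 0.
By symmetry each firm produces the same amount; substituting Σ_{j≠i} q_j = 2q_i yields q_i = 44/6 = 22/3.
Total output Q = 22, so price P = 63 - (3/2)·22 = 30.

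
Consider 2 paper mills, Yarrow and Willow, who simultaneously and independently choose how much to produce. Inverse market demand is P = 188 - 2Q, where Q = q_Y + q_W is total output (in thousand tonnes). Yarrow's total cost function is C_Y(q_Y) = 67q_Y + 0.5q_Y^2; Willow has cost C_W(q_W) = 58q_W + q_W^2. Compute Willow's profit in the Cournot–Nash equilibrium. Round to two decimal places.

Yarrow's profit: π_Y = (188 - 2Q)q_Y - (67q_Y + (1/2)q_Y²). Setting ∂π_Y/∂q_Y = 0: 121 - 5q_Y - 2(q_W) = 0.
Willow's profit: π_W = (188 - 2Q)q_W - (58q_W + q_W²). Setting ∂π_W/∂q_W = 0: 130 - 6q_W - 2(q_Y) = 0.
Rearranging gives the reaction functions q_Y = (121 - 2q_W)/5 and q_W = (130 - 2q_Y)/6.
Substituting one into the other gives q_Y = 233/13 and q_W = 204/13.
Price P = 188 - 2·(437/13) = 1570/13.
Willow's profit: (1570/13)·(204/13) - 58·(204/13) - (204/13)² = 738.7456.

738.75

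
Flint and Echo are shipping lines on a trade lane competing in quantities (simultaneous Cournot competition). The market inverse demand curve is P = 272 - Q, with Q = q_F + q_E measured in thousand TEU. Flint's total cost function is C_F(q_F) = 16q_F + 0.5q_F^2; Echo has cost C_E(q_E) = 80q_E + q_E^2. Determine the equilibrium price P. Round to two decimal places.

167.27

Flint's profit: π_F = (272 - Q)q_F - (16q_F + (1/2)q_F²). Setting ∂π_F/∂q_F = 0: 256 - 3q_F - (q_E) = 0.
Echo's profit: π_E = (272 - Q)q_E - (80q_E + q_E²). Setting ∂π_E/∂q_E = 0: 192 - 4q_E - (q_F) = 0.
Best responses: q_F = (256 - q_E)/3, q_E = (192 - q_F)/4.
Substituting one into the other gives q_F = 832/11 and q_E = 320/11.
Total output Q = 1152/11, so price P = 272 - 1152/11 = 1840/11.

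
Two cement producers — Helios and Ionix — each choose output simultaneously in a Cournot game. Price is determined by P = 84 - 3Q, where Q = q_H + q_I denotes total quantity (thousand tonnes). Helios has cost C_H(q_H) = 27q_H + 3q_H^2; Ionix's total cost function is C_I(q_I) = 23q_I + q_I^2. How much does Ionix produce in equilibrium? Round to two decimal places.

6.45

Helios's profit: π_H = (84 - 3Q)q_H - (27q_H + 3q_H²). Setting ∂π_H/∂q_H = 0: 57 - 12q_H - 3(q_I) = 0.
Ionix's profit: π_I = (84 - 3Q)q_I - (23q_I + q_I²). Setting ∂π_I/∂q_I = 0: 61 - 8q_I - 3(q_H) = 0.
So q_H = (57 - 3q_I)/12 and q_I = (61 - 3q_H)/8.
Solving the pair: q_H = 91/29, q_I = 187/29.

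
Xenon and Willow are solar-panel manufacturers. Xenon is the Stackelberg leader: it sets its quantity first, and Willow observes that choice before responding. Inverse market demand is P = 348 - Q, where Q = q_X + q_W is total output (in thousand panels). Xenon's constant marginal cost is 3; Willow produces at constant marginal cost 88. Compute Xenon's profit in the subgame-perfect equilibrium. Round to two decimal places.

The follower Willow best-responds to any q_X: π_W = (348 - Q)q_W - 88q_W.
∂π_W/∂q_W = 260 - q_X - 2q_W = 0 gives the reaction function q_W = (260 - q_X)/2.
Xenon substitutes q_W(q_X) into its own profit: π_X = q_X(348 - q_X - (260 - q_X)/2) - 3q_X = (218 - (1/2)q_X)q_X - 3q_X.
Leader FOC: 215 - q_X = 0, so q_X = 215.
Then q_W = (260 - 215)/2 = 45/2.
Price P = 348 - 475/2 = 221/2.
Xenon's profit: (221/2 - 3)·215 = 23112.5000.

23112.50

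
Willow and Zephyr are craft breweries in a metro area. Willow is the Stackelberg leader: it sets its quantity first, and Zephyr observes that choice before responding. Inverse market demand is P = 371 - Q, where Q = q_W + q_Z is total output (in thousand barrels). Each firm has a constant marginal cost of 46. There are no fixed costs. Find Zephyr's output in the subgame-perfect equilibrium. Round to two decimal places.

81.25

The follower Zephyr best-responds to any q_W: π_Z = (371 - Q)q_Z - 46q_Z.
∂π_Z/∂q_Z = 325 - q_W - 2q_Z = 0 gives the reaction function q_Z = (325 - q_W)/2.
Willow substitutes q_Z(q_W) into its own profit: π_W = q_W(371 - q_W - (325 - q_W)/2) - 46q_W = (417/2 - (1/2)q_W)q_W - 46q_W.
Leader FOC: 325/2 - q_W = 0, so q_W = 325/2.
Then q_Z = (325 - 325/2)/2 = 325/4.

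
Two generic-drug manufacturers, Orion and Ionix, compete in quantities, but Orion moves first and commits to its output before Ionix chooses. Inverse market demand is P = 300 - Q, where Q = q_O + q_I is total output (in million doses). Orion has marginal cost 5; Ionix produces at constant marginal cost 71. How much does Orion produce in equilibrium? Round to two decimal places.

Solve by backward induction. Given q_O, the follower Ionix maximises π_I = (300 - q_O - q_I)q_I - 71q_I.
Follower FOC: 229 - q_O - 2q_I = 0, so q_I(q_O) = (229 - q_O)/2.
The leader anticipates this reaction. Substituting into P = 300 - Q gives P = 371/2 - (1/2)q_O, so π_O = (371/2 - (1/2)q_O)q_O - 5q_O.
Leader FOC: 361/2 - q_O = 0, so q_O = 361/2.
Then q_I = (229 - 361/2)/2 = 97/4.

180.50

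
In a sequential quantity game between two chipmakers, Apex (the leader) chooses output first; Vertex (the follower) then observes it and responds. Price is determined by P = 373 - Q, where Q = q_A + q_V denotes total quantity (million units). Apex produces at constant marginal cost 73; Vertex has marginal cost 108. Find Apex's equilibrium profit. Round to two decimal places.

The follower Vertex best-responds to any q_A: π_V = (373 - Q)q_V - 108q_V.
∂π_V/∂q_V = 265 - q_A - 2q_V = 0 gives the reaction function q_V = (265 - q_A)/2.
Apex substitutes q_V(q_A) into its own profit: π_A = q_A(373 - q_A - (265 - q_A)/2) - 73q_A = (481/2 - (1/2)q_A)q_A - 73q_A.
Leader FOC: 335/2 - q_A = 0, so q_A = 335/2.
Then q_V = (265 - 335/2)/2 = 195/4.
Price P = 373 - 865/4 = 627/4.
Apex's profit: (627/4 - 73)·(335/2) = 14028.1250.

14028.13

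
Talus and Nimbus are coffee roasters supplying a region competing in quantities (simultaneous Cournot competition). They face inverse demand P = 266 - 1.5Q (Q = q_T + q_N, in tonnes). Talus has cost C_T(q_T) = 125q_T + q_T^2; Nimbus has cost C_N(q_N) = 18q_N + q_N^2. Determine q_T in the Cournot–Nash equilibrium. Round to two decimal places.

Talus's profit: π_T = (266 - 1.5Q)q_T - (125q_T + q_T²). Setting ∂π_T/∂q_T = 0: 141 - 5q_T - (3/2)(q_N) = 0.
Nimbus's profit: π_N = (266 - 1.5Q)q_N - (18q_N + q_N²). Setting ∂π_N/∂q_N = 0: 248 - 5q_N - (3/2)(q_T) = 0.
So q_T = (141 - (3/2)q_N)/5 and q_N = (248 - (3/2)q_T)/5.
Substituting one into the other gives q_T = 1332/91 and q_N = 45.2088.

14.64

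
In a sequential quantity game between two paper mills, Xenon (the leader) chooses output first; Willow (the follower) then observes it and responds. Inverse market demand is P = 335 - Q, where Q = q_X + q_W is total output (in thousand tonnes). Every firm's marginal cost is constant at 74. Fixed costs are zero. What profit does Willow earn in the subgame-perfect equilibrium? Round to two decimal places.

Solve by backward induction. Given q_X, the follower Willow maximises π_W = (335 - q_X - q_W)q_W - 74q_W.
∂π_W/∂q_W = 261 - q_X - 2q_W = 0 gives the reaction function q_W = (261 - q_X)/2.
Xenon substitutes q_W(q_X) into its own profit: π_X = q_X(335 - q_X - (261 - q_X)/2) - 74q_X = (409/2 - (1/2)q_X)q_X - 74q_X.
Leader FOC: 261/2 - q_X = 0, so q_X = 261/2.
Then q_W = (261 - 261/2)/2 = 261/4.
Price P = 335 - 783/4 = 557/4.
Willow's profit: (557/4 - 74)·(261/4) = 4257.5625.

4257.56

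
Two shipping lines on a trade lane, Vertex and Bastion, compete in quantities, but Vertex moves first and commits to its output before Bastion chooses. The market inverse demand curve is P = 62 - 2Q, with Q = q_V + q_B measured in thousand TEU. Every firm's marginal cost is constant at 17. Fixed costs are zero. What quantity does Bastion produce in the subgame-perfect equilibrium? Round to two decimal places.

The follower Bastion best-responds to any q_V: π_B = (62 - 2Q)q_B - 17q_B.
Follower FOC: 45 - 2q_V - 4q_B = 0, so q_B(q_V) = (45 - 2q_V)/4.
Vertex substitutes q_B(q_V) into its own profit: π_V = q_V(62 - 2q_V - (45 - 2q_V)/2) - 17q_V = (79/2 - q_V)q_V - 17q_V.
Leader FOC: 45/2 - 2q_V = 0, so q_V = 45/4.
Then q_B = (45 - 2·(45/4))/4 = 45/8.

5.63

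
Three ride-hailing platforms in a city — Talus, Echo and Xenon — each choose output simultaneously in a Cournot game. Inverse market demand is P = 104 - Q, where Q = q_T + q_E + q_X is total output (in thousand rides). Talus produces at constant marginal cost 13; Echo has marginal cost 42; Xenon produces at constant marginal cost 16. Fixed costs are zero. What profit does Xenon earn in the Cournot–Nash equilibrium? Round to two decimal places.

770.06

Talus's profit: π_T = (104 - Q)q_T - (13q_T). Setting ∂π_T/∂q_T = 0: 91 - 2q_T - (q_E + q_X) = 0.
Echo's profit: π_E = (104 - Q)q_E - (42q_E). Setting ∂π_E/∂q_E = 0: 62 - 2q_E - (q_T + q_X) = 0.
Xenon's first-order condition: 88 - 2q_X - (q_T + q_E) = 0.
Adding the 3 first-order conditions: 241 − 4Q = 0, so Q = 241/4.
Back-substituting: q_T = (91 − 241/4) = 123/4, q_E = (62 − 241/4) = 7/4, q_X = (88 − 241/4) = 111/4.
Price P = 104 - 241/4 = 175/4.
Xenon's profit: (175/4 - 16)·(111/4) = 770.0625.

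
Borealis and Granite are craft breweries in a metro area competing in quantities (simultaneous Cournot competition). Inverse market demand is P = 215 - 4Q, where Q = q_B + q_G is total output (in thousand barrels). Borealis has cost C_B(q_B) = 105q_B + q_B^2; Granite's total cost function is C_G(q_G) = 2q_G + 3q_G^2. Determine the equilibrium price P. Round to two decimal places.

Borealis's profit: π_B = (215 - 4Q)q_B - (105q_B + q_B²). Setting ∂π_B/∂q_B = 0: 110 - 10q_B - 4(q_G) = 0.
Granite's profit: π_G = (215 - 4Q)q_G - (2q_G + 3q_G²). Setting ∂π_G/∂q_G = 0: 213 - 14q_G - 4(q_B) = 0.
Rearranging gives the reaction functions q_B = (110 - 4q_G)/10 and q_G = (213 - 4q_B)/14.
Solving the pair: q_B = 172/31, q_G = 845/62.
Total output Q = 1189/62, so price P = 215 - 4·(1189/62) = 138.2903.

138.29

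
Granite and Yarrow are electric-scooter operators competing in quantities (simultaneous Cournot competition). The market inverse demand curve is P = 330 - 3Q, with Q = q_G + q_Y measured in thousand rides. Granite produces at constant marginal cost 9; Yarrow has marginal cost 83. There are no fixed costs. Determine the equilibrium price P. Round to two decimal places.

140.67

Granite's profit: π_G = (330 - 3Q)q_G - (9q_G). Setting ∂π_G/∂q_G = 0: 321 - 6q_G - 3(q_Y) = 0.
Yarrow's first-order condition: 247 - 6q_Y - 3(q_G) = 0.
Rearranging gives the reaction functions q_G = (321 - 3q_Y)/6 and q_Y = (247 - 3q_G)/6.
Substituting one into the other gives q_G = 395/9 and q_Y = 173/9.
Total output Q = 568/9, so price P = 330 - 3·(568/9) = 422/3.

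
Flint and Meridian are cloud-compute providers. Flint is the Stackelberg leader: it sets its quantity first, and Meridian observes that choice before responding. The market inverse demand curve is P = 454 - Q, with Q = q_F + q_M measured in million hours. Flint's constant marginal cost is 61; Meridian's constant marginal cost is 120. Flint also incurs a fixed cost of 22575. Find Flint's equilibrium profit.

The follower Meridian best-responds to any q_F: π_M = (454 - Q)q_M - 120q_M.
Follower FOC: 334 - q_F - 2q_M = 0, so q_M(q_F) = (334 - q_F)/2.
Flint substitutes q_M(q_F) into its own profit: π_F = q_F(454 - q_F - (334 - q_F)/2) - 61q_F = (287 - (1/2)q_F)q_F - 61q_F.
Maximising: ∂π_F/∂q_F = 226 - q_F = 0, giving q_F = 226.
Then q_M = (334 - 226)/2 = 54.
Price P = 454 - 280 = 174.
Flint's profit: (174 - 61)·226 - 22575 = 2963.

2963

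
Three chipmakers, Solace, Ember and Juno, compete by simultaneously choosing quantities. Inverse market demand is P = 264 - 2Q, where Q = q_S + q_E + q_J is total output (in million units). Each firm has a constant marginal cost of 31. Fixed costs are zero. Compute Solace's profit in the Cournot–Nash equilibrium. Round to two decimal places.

1696.53

Each firm earns π_i = (264 - 2Q)q_i - 31q_i.
Setting ∂π_i/∂q_i = 0 with rivals' quantities fixed: 233 - 4q_i - 2·Σ_{j≠i} q_j = 0.
By symmetry each firm produces the same amount; substituting Σ_{j≠i} q_j = 2q_i yields q_i = 233/8.
Price P = 264 - 2·(699/8) = 357/4.
Solace's profit: (357/4 - 31)·(233/8) = 1696.5313.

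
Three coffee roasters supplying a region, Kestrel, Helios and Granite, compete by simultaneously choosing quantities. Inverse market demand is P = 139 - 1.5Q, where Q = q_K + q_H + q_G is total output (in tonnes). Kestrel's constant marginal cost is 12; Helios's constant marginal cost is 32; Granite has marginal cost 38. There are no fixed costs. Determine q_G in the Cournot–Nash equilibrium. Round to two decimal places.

11.50

Kestrel's profit: π_K = (139 - 1.5Q)q_K - (12q_K). Setting ∂π_K/∂q_K = 0: 127 - 3q_K - (3/2)(q_H + q_G) = 0.
Helios's first-order condition: 107 - 3q_H - (3/2)(q_K + q_G) = 0.
Granite's first-order condition: 101 - 3q_G - (3/2)(q_K + q_H) = 0.
Adding the 3 first-order conditions: 335 − 6Q = 0, so Q = 335/6.
Back-substituting: q_K = (127 − 335/4)/(3/2) = 173/6, q_H = (107 − 335/4)/(3/2) = 31/2, q_G = (101 − 335/4)/(3/2) = 23/2.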